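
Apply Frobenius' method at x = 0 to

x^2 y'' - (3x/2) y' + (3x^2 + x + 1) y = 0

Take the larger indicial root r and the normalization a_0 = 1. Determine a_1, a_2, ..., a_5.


Write in Frobenius form y'' + (p(x)/x) y' + (q(x)/x^2) y = 0:
  p(x) = -3/2,  q(x) = 3x^2 + x + 1.
Indicial equation: r(r-1) + (-3/2) r + (1) = 0 -> roots r_1 = 2, r_2 = 1/2.
Take r = r_1 = 2. Let y(x) = x^r sum_{n>=0} a_n x^n with a_0 = 1.
Substitute y = x^r sum a_n x^n and match x^{r+n}. The recurrence is
  D(n) a_n + 1 a_{n-1} + 3 a_{n-2} = 0,  where D(n) = (r+n)(r+n-1) + (-3/2)(r+n) + (1).
  a_n = [-1 a_{n-1} - 3 a_{n-2}] / D(n).
Since the indicial polynomial factors as (r - r_1)(r - r_2), D(n) = (r_1 + n - r_1)(r_1 + n - r_2) = n(n + 3/2).
Evaluating step by step (a_0 = 1):
  n = 1: D(1) = 1(1 + 3/2) = 5/2; numerator = -1(1) = -1; a_1 = (-1)/(5/2) = -2/5
  n = 2: D(2) = 2(2 + 3/2) = 7; numerator = -1(-2/5) - 3(1) = -13/5; a_2 = (-13/5)/(7) = -13/35
  n = 3: D(3) = 3(3 + 3/2) = 27/2; numerator = -1(-13/35) - 3(-2/5) = 11/7; a_3 = (11/7)/(27/2) = 22/189
  n = 4: D(4) = 4(4 + 3/2) = 22; numerator = -1(22/189) - 3(-13/35) = 943/945; a_4 = (943/945)/(22) = 943/20790
  n = 5: D(5) = 5(5 + 3/2) = 65/2; numerator = -1(943/20790) - 3(22/189) = -8203/20790; a_5 = (-8203/20790)/(65/2) = -631/51975

r = 2; a_0 = 1; a_1 = -2/5; a_2 = -13/35; a_3 = 22/189; a_4 = 943/20790; a_5 = -631/51975


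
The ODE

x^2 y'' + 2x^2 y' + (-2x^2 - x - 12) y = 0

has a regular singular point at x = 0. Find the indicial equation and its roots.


Divide by x^2 to reach normal form y'' + P_1(x) y' + P_2(x) y = 0 with P_1(x) = 2 and P_2(x) = -2 - 1/x - 12/x^2.
x = 0 is a singular point because the y-coefficient -2 - 1/x - 12/x^2 has a pole at x = 0.
It is a regular singular point because x P_1(x) = p(x) = 2x and x^2 P_2(x) = q(x) = -2x^2 - x - 12 are polynomials, hence analytic at x = 0.
p(0) = 0,  q(0) = -12.
Indicial equation: r(r-1) + p(0) r + q(0) = 0, i.e. r^2 + (p(0) - 1) r + q(0) = 0, i.e. r^2 - 1 r - 12 = 0.
Discriminant: (-1)^2 - 4(-12) = 49, so r = (1 ± 7)/2.
Solving: r_1 = 4, r_2 = -3.

indicial: r^2 - 1 r - 12 = 0; roots r_1 = 4, r_2 = -3


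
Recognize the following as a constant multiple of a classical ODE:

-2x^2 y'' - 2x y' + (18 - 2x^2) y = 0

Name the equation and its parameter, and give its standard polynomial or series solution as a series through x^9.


All three coefficients share the factor -2; dividing through by -2 gives  x^2 y'' + x y' + (x^2 - 9) y = 0.
This matches the Bessel equation x^2 y'' + x y' + (x^2 - nu^2) y = 0 with nu^2 = 9, so nu = 3; the solution bounded at x = 0 is J_3(x).
Frobenius at x = 0: indicial roots ±nu; for r = nu the recurrence k(k + 2nu) c_k = -c_{k-2} gives the standard series J_nu(x) = sum_{k>=0} (-1)^k / (k! (k+nu)!) (x/2)^(2k+nu). Evaluate the first 4 terms:
  k = 0: (-1)^0 / (0! * 3! * 2^3) x^3 = 1/(1*6*8) x^3 = (1/48) x^3
  k = 1: (-1)^1 / (1! * 4! * 2^5) x^5 = -1/(1*24*32) x^5 = (-1/768) x^5
  k = 2: (-1)^2 / (2! * 5! * 2^7) x^7 = 1/(2*120*128) x^7 = (1/30720) x^7
  k = 3: (-1)^3 / (3! * 6! * 2^9) x^9 = -1/(6*720*512) x^9 = (-1/2211840) x^9
Hence J_3(x) = -x^9/2211840 + x^7/30720 - x^5/768 + x^3/48 + ....

J_3(x); series = -x^9/2211840 + x^7/30720 - x^5/768 + x^3/48


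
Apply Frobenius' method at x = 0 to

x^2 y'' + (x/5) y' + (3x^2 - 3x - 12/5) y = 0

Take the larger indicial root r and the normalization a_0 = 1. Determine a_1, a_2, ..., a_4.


Write in Frobenius form y'' + (p(x)/x) y' + (q(x)/x^2) y = 0:
  p(x) = 1/5,  q(x) = 3x^2 - 3x - 12/5.
Indicial equation: r(r-1) + (1/5) r + (-12/5) = 0 -> roots r_1 = 2, r_2 = -6/5.
Take r = r_1 = 2. Let y(x) = x^r sum_{n>=0} a_n x^n with a_0 = 1.
Substitute y = x^r sum a_n x^n and match x^{r+n}. The recurrence is
  D(n) a_n - 3 a_{n-1} + 3 a_{n-2} = 0,  where D(n) = (r+n)(r+n-1) + (1/5)(r+n) + (-12/5).
  a_n = [3 a_{n-1} - 3 a_{n-2}] / D(n).
Since the indicial polynomial factors as (r - r_1)(r - r_2), D(n) = (r_1 + n - r_1)(r_1 + n - r_2) = n(n + 16/5).
Evaluating step by step (a_0 = 1):
  n = 1: D(1) = 1(1 + 16/5) = 21/5; numerator = 3(1) = 3; a_1 = (3)/(21/5) = 5/7
  n = 2: D(2) = 2(2 + 16/5) = 52/5; numerator = 3(5/7) - 3(1) = -6/7; a_2 = (-6/7)/(52/5) = -15/182
  n = 3: D(3) = 3(3 + 16/5) = 93/5; numerator = 3(-15/182) - 3(5/7) = -435/182; a_3 = (-435/182)/(93/5) = -725/5642
  n = 4: D(4) = 4(4 + 16/5) = 144/5; numerator = 3(-725/5642) - 3(-15/182) = -30/217; a_4 = (-30/217)/(144/5) = -25/5208

r = 2; a_0 = 1; a_1 = 5/7; a_2 = -15/182; a_3 = -725/5642; a_4 = -25/5208


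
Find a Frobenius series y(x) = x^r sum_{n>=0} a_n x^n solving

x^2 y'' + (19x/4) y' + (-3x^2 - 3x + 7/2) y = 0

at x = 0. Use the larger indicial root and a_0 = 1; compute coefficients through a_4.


Write in Frobenius form y'' + (p(x)/x) y' + (q(x)/x^2) y = 0:
  p(x) = 19/4,  q(x) = -3x^2 - 3x + 7/2.
Indicial equation: r(r-1) + (19/4) r + (7/2) = 0 -> roots r_1 = -7/4, r_2 = -2.
Take r = r_1 = -7/4. Let y(x) = x^r sum_{n>=0} a_n x^n with a_0 = 1.
Substitute y = x^r sum a_n x^n and match x^{r+n}. The recurrence is
  D(n) a_n - 3 a_{n-1} - 3 a_{n-2} = 0,  where D(n) = (r+n)(r+n-1) + (19/4)(r+n) + (7/2).
  a_n = [3 a_{n-1} + 3 a_{n-2}] / D(n).
Since the indicial polynomial factors as (r - r_1)(r - r_2), D(n) = (r_1 + n - r_1)(r_1 + n - r_2) = n(n + 1/4).
Evaluating step by step (a_0 = 1):
  n = 1: D(1) = 1(1 + 1/4) = 5/4; numerator = 3(1) = 3; a_1 = (3)/(5/4) = 12/5
  n = 2: D(2) = 2(2 + 1/4) = 9/2; numerator = 3(12/5) + 3(1) = 51/5; a_2 = (51/5)/(9/2) = 34/15
  n = 3: D(3) = 3(3 + 1/4) = 39/4; numerator = 3(34/15) + 3(12/5) = 14; a_3 = (14)/(39/4) = 56/39
  n = 4: D(4) = 4(4 + 1/4) = 17; numerator = 3(56/39) + 3(34/15) = 722/65; a_4 = (722/65)/(17) = 722/1105

r = -7/4; a_0 = 1; a_1 = 12/5; a_2 = 34/15; a_3 = 56/39; a_4 = 722/1105


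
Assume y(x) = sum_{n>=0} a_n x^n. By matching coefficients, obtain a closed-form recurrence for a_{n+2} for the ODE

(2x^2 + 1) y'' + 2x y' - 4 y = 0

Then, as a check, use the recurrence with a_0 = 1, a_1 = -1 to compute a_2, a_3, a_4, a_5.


Substitute y = sum_n a_n x^n.
(1 + 2 x^2) y'' contributes (n+2)(n+1) a_{n+2} + 2 n(n-1) a_n at x^n.
2 x y'(x) contributes 2 n a_n at x^n.
-4 y(x) contributes -4 a_n at x^n.
Matching x^n: (n+2)(n+1) a_{n+2} + (2 n(n-1) + 2 n - 4) a_n = 0.
Thus a_{n+2} = (-2 n(n-1) - 2 n + 4) / ((n+1)(n+2)) * a_n.

Check with a_0 = 1, a_1 = -1 (apply the recurrence for n = 0, 1, 2, 3): a_0 = 1, a_1 = -1, a_2 = 2, a_3 = -1/3, a_4 = -2/3, a_5 = 7/30.

a_(n+2) = (-2 n(n-1) - 2 n + 4) / ((n+1)(n+2)) * a_n; check: a_0 = 1, a_1 = -1, a_2 = 2, a_3 = -1/3, a_4 = -2/3, a_5 = 7/30


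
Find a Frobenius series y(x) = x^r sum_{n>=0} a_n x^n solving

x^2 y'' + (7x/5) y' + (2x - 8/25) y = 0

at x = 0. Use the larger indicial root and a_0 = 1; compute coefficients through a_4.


Write in Frobenius form y'' + (p(x)/x) y' + (q(x)/x^2) y = 0:
  p(x) = 7/5,  q(x) = 2x - 8/25.
Indicial equation: r(r-1) + (7/5) r + (-8/25) = 0 -> roots r_1 = 2/5, r_2 = -4/5.
Take r = r_1 = 2/5. Let y(x) = x^r sum_{n>=0} a_n x^n with a_0 = 1.
Substitute y = x^r sum a_n x^n and match x^{r+n}. The recurrence is
  D(n) a_n + 2 a_{n-1} = 0,  where D(n) = (r+n)(r+n-1) + (7/5)(r+n) + (-8/25).
  a_n = -2 / D(n) * a_{n-1}.
Since the indicial polynomial factors as (r - r_1)(r - r_2), D(n) = (r_1 + n - r_1)(r_1 + n - r_2) = n(n + 6/5).
Evaluating step by step (a_0 = 1):
  n = 1: D(1) = 1(1 + 6/5) = 11/5; numerator = -2(1) = -2; a_1 = (-2)/(11/5) = -10/11
  n = 2: D(2) = 2(2 + 6/5) = 32/5; numerator = -2(-10/11) = 20/11; a_2 = (20/11)/(32/5) = 25/88
  n = 3: D(3) = 3(3 + 6/5) = 63/5; numerator = -2(25/88) = -25/44; a_3 = (-25/44)/(63/5) = -125/2772
  n = 4: D(4) = 4(4 + 6/5) = 104/5; numerator = -2(-125/2772) = 125/1386; a_4 = (125/1386)/(104/5) = 625/144144

r = 2/5; a_0 = 1; a_1 = -10/11; a_2 = 25/88; a_3 = -125/2772; a_4 = 625/144144


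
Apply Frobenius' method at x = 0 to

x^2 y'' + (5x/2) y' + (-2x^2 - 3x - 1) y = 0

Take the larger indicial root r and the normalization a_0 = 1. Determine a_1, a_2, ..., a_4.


Write in Frobenius form y'' + (p(x)/x) y' + (q(x)/x^2) y = 0:
  p(x) = 5/2,  q(x) = -2x^2 - 3x - 1.
Indicial equation: r(r-1) + (5/2) r + (-1) = 0 -> roots r_1 = 1/2, r_2 = -2.
Take r = r_1 = 1/2. Let y(x) = x^r sum_{n>=0} a_n x^n with a_0 = 1.
Substitute y = x^r sum a_n x^n and match x^{r+n}. The recurrence is
  D(n) a_n - 3 a_{n-1} - 2 a_{n-2} = 0,  where D(n) = (r+n)(r+n-1) + (5/2)(r+n) + (-1).
  a_n = [3 a_{n-1} + 2 a_{n-2}] / D(n).
Since the indicial polynomial factors as (r - r_1)(r - r_2), D(n) = (r_1 + n - r_1)(r_1 + n - r_2) = n(n + 5/2).
Evaluating step by step (a_0 = 1):
  n = 1: D(1) = 1(1 + 5/2) = 7/2; numerator = 3(1) = 3; a_1 = (3)/(7/2) = 6/7
  n = 2: D(2) = 2(2 + 5/2) = 9; numerator = 3(6/7) + 2(1) = 32/7; a_2 = (32/7)/(9) = 32/63
  n = 3: D(3) = 3(3 + 5/2) = 33/2; numerator = 3(32/63) + 2(6/7) = 68/21; a_3 = (68/21)/(33/2) = 136/693
  n = 4: D(4) = 4(4 + 5/2) = 26; numerator = 3(136/693) + 2(32/63) = 1112/693; a_4 = (1112/693)/(26) = 556/9009

r = 1/2; a_0 = 1; a_1 = 6/7; a_2 = 32/63; a_3 = 136/693; a_4 = 556/9009


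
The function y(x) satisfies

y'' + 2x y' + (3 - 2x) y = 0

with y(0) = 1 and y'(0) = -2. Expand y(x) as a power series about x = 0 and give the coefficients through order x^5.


Ansatz: y(x) = sum_{n>=0} a_n x^n, so y'(x) = sum_{n>=1} n a_n x^(n-1) and y''(x) = sum_{n>=2} n(n-1) a_n x^(n-2).
Substitute into P(x) y'' + Q(x) y' + R(x) y = 0 with P(x) = 1, Q(x) = 2x, R(x) = 3 - 2x, and match powers of x.
Initial conditions: a_0 = 1, a_1 = -2.
Setting the coefficient of each power of x to zero and solving order by order (substituting the coefficients already found):
  x^0: 2 a_2 + 3 a_0 = 0  ->  2 a_2 = -3 a_0 = -3  ->  a_2 = -3/2
  x^1: 6 a_3 + 5 a_1 - 2 a_0 = 0  ->  6 a_3 = -5 a_1 + 2 a_0 = 12  ->  a_3 = 2
  x^2: 12 a_4 + 7 a_2 - 2 a_1 = 0  ->  12 a_4 = -7 a_2 + 2 a_1 = 13/2  ->  a_4 = 13/24
  x^3: 20 a_5 + 9 a_3 - 2 a_2 = 0  ->  20 a_5 = -9 a_3 + 2 a_2 = -21  ->  a_5 = -21/20
Truncated series: y(x) = 1 - 2 x - (3/2) x^2 + 2 x^3 + (13/24) x^4 - (21/20) x^5 + O(x^6).

a_0 = 1; a_1 = -2; a_2 = -3/2; a_3 = 2; a_4 = 13/24; a_5 = -21/20


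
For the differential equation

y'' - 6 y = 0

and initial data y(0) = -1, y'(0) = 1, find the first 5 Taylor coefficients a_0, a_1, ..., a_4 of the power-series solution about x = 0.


Ansatz: y(x) = sum_{n>=0} a_n x^n, so y'(x) = sum_{n>=1} n a_n x^(n-1) and y''(x) = sum_{n>=2} n(n-1) a_n x^(n-2).
Substitute into P(x) y'' + Q(x) y' + R(x) y = 0 with P(x) = 1, Q(x) = 0, R(x) = -6, and match powers of x.
Initial conditions: a_0 = -1, a_1 = 1.
Setting the coefficient of each power of x to zero and solving order by order (substituting the coefficients already found):
  x^0: 2 a_2 - 6 a_0 = 0  ->  2 a_2 = 6 a_0 = -6  ->  a_2 = -3
  x^1: 6 a_3 - 6 a_1 = 0  ->  6 a_3 = 6 a_1 = 6  ->  a_3 = 1
  x^2: 12 a_4 - 6 a_2 = 0  ->  12 a_4 = 6 a_2 = -18  ->  a_4 = -3/2
Truncated series: y(x) = -1 + x - 3 x^2 + x^3 - (3/2) x^4 + O(x^5).

a_0 = -1; a_1 = 1; a_2 = -3; a_3 = 1; a_4 = -3/2


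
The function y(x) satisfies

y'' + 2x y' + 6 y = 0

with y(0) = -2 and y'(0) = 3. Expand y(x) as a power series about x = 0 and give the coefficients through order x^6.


Ansatz: y(x) = sum_{n>=0} a_n x^n, so y'(x) = sum_{n>=1} n a_n x^(n-1) and y''(x) = sum_{n>=2} n(n-1) a_n x^(n-2).
Substitute into P(x) y'' + Q(x) y' + R(x) y = 0 with P(x) = 1, Q(x) = 2x, R(x) = 6, and match powers of x.
Initial conditions: a_0 = -2, a_1 = 3.
Setting the coefficient of each power of x to zero and solving order by order (substituting the coefficients already found):
  x^0: 2 a_2 + 6 a_0 = 0  ->  2 a_2 = -6 a_0 = 12  ->  a_2 = 6
  x^1: 6 a_3 + 8 a_1 = 0  ->  6 a_3 = -8 a_1 = -24  ->  a_3 = -4
  x^2: 12 a_4 + 10 a_2 = 0  ->  12 a_4 = -10 a_2 = -60  ->  a_4 = -5
  x^3: 20 a_5 + 12 a_3 = 0  ->  20 a_5 = -12 a_3 = 48  ->  a_5 = 12/5
  x^4: 30 a_6 + 14 a_4 = 0  ->  30 a_6 = -14 a_4 = 70  ->  a_6 = 7/3
Truncated series: y(x) = -2 + 3 x + 6 x^2 - 4 x^3 - 5 x^4 + (12/5) x^5 + (7/3) x^6 + O(x^7).

a_0 = -2; a_1 = 3; a_2 = 6; a_3 = -4; a_4 = -5; a_5 = 12/5; a_6 = 7/3


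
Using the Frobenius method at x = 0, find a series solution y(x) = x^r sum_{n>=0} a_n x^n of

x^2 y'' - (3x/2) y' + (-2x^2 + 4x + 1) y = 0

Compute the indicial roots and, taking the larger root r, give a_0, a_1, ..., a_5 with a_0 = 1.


Write in Frobenius form y'' + (p(x)/x) y' + (q(x)/x^2) y = 0:
  p(x) = -3/2,  q(x) = -2x^2 + 4x + 1.
Indicial equation: r(r-1) + (-3/2) r + (1) = 0 -> roots r_1 = 2, r_2 = 1/2.
Take r = r_1 = 2. Let y(x) = x^r sum_{n>=0} a_n x^n with a_0 = 1.
Substitute y = x^r sum a_n x^n and match x^{r+n}. The recurrence is
  D(n) a_n + 4 a_{n-1} - 2 a_{n-2} = 0,  where D(n) = (r+n)(r+n-1) + (-3/2)(r+n) + (1).
  a_n = [-4 a_{n-1} + 2 a_{n-2}] / D(n).
Since the indicial polynomial factors as (r - r_1)(r - r_2), D(n) = (r_1 + n - r_1)(r_1 + n - r_2) = n(n + 3/2).
Evaluating step by step (a_0 = 1):
  n = 1: D(1) = 1(1 + 3/2) = 5/2; numerator = -4(1) = -4; a_1 = (-4)/(5/2) = -8/5
  n = 2: D(2) = 2(2 + 3/2) = 7; numerator = -4(-8/5) + 2(1) = 42/5; a_2 = (42/5)/(7) = 6/5
  n = 3: D(3) = 3(3 + 3/2) = 27/2; numerator = -4(6/5) + 2(-8/5) = -8; a_3 = (-8)/(27/2) = -16/27
  n = 4: D(4) = 4(4 + 3/2) = 22; numerator = -4(-16/27) + 2(6/5) = 644/135; a_4 = (644/135)/(22) = 322/1485
  n = 5: D(5) = 5(5 + 3/2) = 65/2; numerator = -4(322/1485) + 2(-16/27) = -1016/495; a_5 = (-1016/495)/(65/2) = -2032/32175

r = 2; a_0 = 1; a_1 = -8/5; a_2 = 6/5; a_3 = -16/27; a_4 = 322/1485; a_5 = -2032/32175


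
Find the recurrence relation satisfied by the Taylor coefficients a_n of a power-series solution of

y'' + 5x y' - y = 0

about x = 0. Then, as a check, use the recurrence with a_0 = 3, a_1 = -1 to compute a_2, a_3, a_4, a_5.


Substitute y = sum_n a_n x^n.
y''(x) has coefficient (n+2)(n+1) a_{n+2} at x^n;
5 x y'(x) has coefficient 5 n a_n at x^n (shift);
-y(x) has coefficient -1 a_n at x^n.
Matching x^n: (n+2)(n+1) a_{n+2} + (5n - 1) a_n = 0.
Thus a_{n+2} = (-5n + 1) / ((n+1)(n+2)) * a_n.

Check with a_0 = 3, a_1 = -1 (apply the recurrence for n = 0, 1, 2, 3): a_0 = 3, a_1 = -1, a_2 = 3/2, a_3 = 2/3, a_4 = -9/8, a_5 = -7/15.

a_(n+2) = (-5n + 1) / ((n+1)(n+2)) * a_n; check: a_0 = 3, a_1 = -1, a_2 = 3/2, a_3 = 2/3, a_4 = -9/8, a_5 = -7/15


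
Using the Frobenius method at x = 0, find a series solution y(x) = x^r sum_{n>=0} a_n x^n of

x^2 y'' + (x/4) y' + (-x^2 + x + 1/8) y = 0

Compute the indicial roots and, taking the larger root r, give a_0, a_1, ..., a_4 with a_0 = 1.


Write in Frobenius form y'' + (p(x)/x) y' + (q(x)/x^2) y = 0:
  p(x) = 1/4,  q(x) = -x^2 + x + 1/8.
Indicial equation: r(r-1) + (1/4) r + (1/8) = 0 -> roots r_1 = 1/2, r_2 = 1/4.
Take r = r_1 = 1/2. Let y(x) = x^r sum_{n>=0} a_n x^n with a_0 = 1.
Substitute y = x^r sum a_n x^n and match x^{r+n}. The recurrence is
  D(n) a_n + 1 a_{n-1} - 1 a_{n-2} = 0,  where D(n) = (r+n)(r+n-1) + (1/4)(r+n) + (1/8).
  a_n = [-1 a_{n-1} + 1 a_{n-2}] / D(n).
Since the indicial polynomial factors as (r - r_1)(r - r_2), D(n) = (r_1 + n - r_1)(r_1 + n - r_2) = n(n + 1/4).
Evaluating step by step (a_0 = 1):
  n = 1: D(1) = 1(1 + 1/4) = 5/4; numerator = -1(1) = -1; a_1 = (-1)/(5/4) = -4/5
  n = 2: D(2) = 2(2 + 1/4) = 9/2; numerator = -1(-4/5) + 1(1) = 9/5; a_2 = (9/5)/(9/2) = 2/5
  n = 3: D(3) = 3(3 + 1/4) = 39/4; numerator = -1(2/5) + 1(-4/5) = -6/5; a_3 = (-6/5)/(39/4) = -8/65
  n = 4: D(4) = 4(4 + 1/4) = 17; numerator = -1(-8/65) + 1(2/5) = 34/65; a_4 = (34/65)/(17) = 2/65

r = 1/2; a_0 = 1; a_1 = -4/5; a_2 = 2/5; a_3 = -8/65; a_4 = 2/65


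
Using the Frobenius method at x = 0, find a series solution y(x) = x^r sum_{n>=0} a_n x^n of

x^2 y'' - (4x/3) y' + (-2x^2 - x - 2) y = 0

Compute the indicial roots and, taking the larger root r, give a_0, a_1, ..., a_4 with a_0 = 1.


Write in Frobenius form y'' + (p(x)/x) y' + (q(x)/x^2) y = 0:
  p(x) = -4/3,  q(x) = -2x^2 - x - 2.
Indicial equation: r(r-1) + (-4/3) r + (-2) = 0 -> roots r_1 = 3, r_2 = -2/3.
Take r = r_1 = 3. Let y(x) = x^r sum_{n>=0} a_n x^n with a_0 = 1.
Substitute y = x^r sum a_n x^n and match x^{r+n}. The recurrence is
  D(n) a_n - 1 a_{n-1} - 2 a_{n-2} = 0,  where D(n) = (r+n)(r+n-1) + (-4/3)(r+n) + (-2).
  a_n = [1 a_{n-1} + 2 a_{n-2}] / D(n).
Since the indicial polynomial factors as (r - r_1)(r - r_2), D(n) = (r_1 + n - r_1)(r_1 + n - r_2) = n(n + 11/3).
Evaluating step by step (a_0 = 1):
  n = 1: D(1) = 1(1 + 11/3) = 14/3; numerator = 1(1) = 1; a_1 = (1)/(14/3) = 3/14
  n = 2: D(2) = 2(2 + 11/3) = 34/3; numerator = 1(3/14) + 2(1) = 31/14; a_2 = (31/14)/(34/3) = 93/476
  n = 3: D(3) = 3(3 + 11/3) = 20; numerator = 1(93/476) + 2(3/14) = 297/476; a_3 = (297/476)/(20) = 297/9520
  n = 4: D(4) = 4(4 + 11/3) = 92/3; numerator = 1(297/9520) + 2(93/476) = 4017/9520; a_4 = (4017/9520)/(92/3) = 12051/875840

r = 3; a_0 = 1; a_1 = 3/14; a_2 = 93/476; a_3 = 297/9520; a_4 = 12051/875840


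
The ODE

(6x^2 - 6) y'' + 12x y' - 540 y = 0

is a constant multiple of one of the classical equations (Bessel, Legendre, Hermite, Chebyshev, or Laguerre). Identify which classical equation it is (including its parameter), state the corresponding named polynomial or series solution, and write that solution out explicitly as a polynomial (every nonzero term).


All three coefficients share the factor -6; dividing through by -6 gives  (1 - x^2) y'' - 2x y' + 90 y = 0.
This matches the Legendre equation (1 - x^2) y'' - 2x y' + n(n+1) y = 0 (note the -2x y' term) with n(n+1) = 90, so n = 9; the polynomial solution is P_9(x).
With y = sum_k a_k x^k, matching x^k gives (k+2)(k+1) a_{k+2} = [k(k+1) - n(n+1)] a_k = (k - 9)(k + 10) a_k. The right side vanishes at k = 9, so the series with the parity of 9 terminates at degree 9.
Standard normalization (P_n(1) = 1): leading coefficient (2n)!/(2^n (n!)^2) = 6402373705728000/(512*131681894400) = 12155/128, so a_9 = 12155/128. Work downward with a_k = (k+1)(k+2) a_{k+2} / ((k - 9)(k + 10)):
  a_7 = (8)(9)(12155/128) / ((7 - 9)(7 + 10)) = (109395/16)/(-34) = -6435/32
  a_5 = (6)(7)(-6435/32) / ((5 - 9)(5 + 10)) = (-135135/16)/(-60) = 9009/64
  a_3 = (4)(5)(9009/64) / ((3 - 9)(3 + 10)) = (45045/16)/(-78) = -1155/32
  a_1 = (2)(3)(-1155/32) / ((1 - 9)(1 + 10)) = (-3465/16)/(-88) = 315/128
Hence P_9(x) = 12155 x^9/128 - 6435 x^7/32 + 9009 x^5/64 - 1155 x^3/32 + 315 x/128.

P_9(x); series = 12155 x^9/128 - 6435 x^7/32 + 9009 x^5/64 - 1155 x^3/32 + 315 x/128


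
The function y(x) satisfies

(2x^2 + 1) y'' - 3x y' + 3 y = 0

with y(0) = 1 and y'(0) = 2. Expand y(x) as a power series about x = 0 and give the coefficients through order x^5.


Ansatz: y(x) = sum_{n>=0} a_n x^n, so y'(x) = sum_{n>=1} n a_n x^(n-1) and y''(x) = sum_{n>=2} n(n-1) a_n x^(n-2).
Substitute into P(x) y'' + Q(x) y' + R(x) y = 0 with P(x) = 2x^2 + 1, Q(x) = -3x, R(x) = 3, and match powers of x.
Initial conditions: a_0 = 1, a_1 = 2.
Setting the coefficient of each power of x to zero and solving order by order (substituting the coefficients already found):
  x^0: 2 a_2 + 3 a_0 = 0  ->  2 a_2 = -3 a_0 = -3  ->  a_2 = -3/2
  x^1: 6 a_3 = 0  ->  a_3 = 0
  x^2: 12 a_4 + a_2 = 0  ->  12 a_4 = -a_2 = 3/2  ->  a_4 = 1/8
  x^3: 20 a_5 + 6 a_3 = 0  ->  20 a_5 = -6 a_3 = 0  ->  a_5 = 0
Truncated series: y(x) = 1 + 2 x - (3/2) x^2 + (1/8) x^4 + O(x^6).

a_0 = 1; a_1 = 2; a_2 = -3/2; a_3 = 0; a_4 = 1/8; a_5 = 0


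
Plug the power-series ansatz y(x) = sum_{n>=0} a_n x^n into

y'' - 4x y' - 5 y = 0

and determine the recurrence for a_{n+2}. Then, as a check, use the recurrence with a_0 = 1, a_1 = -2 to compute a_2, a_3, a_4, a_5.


Substitute y = sum_n a_n x^n.
y''(x) has coefficient (n+2)(n+1) a_{n+2} at x^n;
-4 x y'(x) has coefficient -4 n a_n at x^n (shift);
-5 y(x) has coefficient -5 a_n at x^n.
Matching x^n: (n+2)(n+1) a_{n+2} + (-4n - 5) a_n = 0.
Thus a_{n+2} = (4n + 5) / ((n+1)(n+2)) * a_n.

Check with a_0 = 1, a_1 = -2 (apply the recurrence for n = 0, 1, 2, 3): a_0 = 1, a_1 = -2, a_2 = 5/2, a_3 = -3, a_4 = 65/24, a_5 = -51/20.

a_(n+2) = (4n + 5) / ((n+1)(n+2)) * a_n; check: a_0 = 1, a_1 = -2, a_2 = 5/2, a_3 = -3, a_4 = 65/24, a_5 = -51/20


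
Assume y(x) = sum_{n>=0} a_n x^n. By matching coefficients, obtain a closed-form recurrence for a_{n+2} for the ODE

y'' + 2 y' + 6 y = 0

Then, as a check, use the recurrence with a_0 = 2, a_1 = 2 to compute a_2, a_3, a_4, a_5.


Substitute y = sum_n a_n x^n.
y''(x) has coefficient (n+2)(n+1) a_{n+2} at x^n;
2 y'(x) has coefficient 2 (n+1) a_{n+1} at x^n;
6 y(x) has coefficient 6 a_n at x^n.
Matching x^n: (n+2)(n+1) a_{n+2} + 2 (n+1) a_{n+1} + 6 a_n = 0.
Thus a_{n+2} = [-2 (n+1) a_{n+1} - 6 a_n] / ((n+1)(n+2)).

Check with a_0 = 2, a_1 = 2 (apply the recurrence for n = 0, 1, 2, 3): a_0 = 2, a_1 = 2, a_2 = -8, a_3 = 10/3, a_4 = 7/3, a_5 = -29/15.

a_(n+2) = [-2 (n+1) a_(n+1) - 6 a_n] / ((n+1)(n+2)); check: a_0 = 2, a_1 = 2, a_2 = -8, a_3 = 10/3, a_4 = 7/3, a_5 = -29/15


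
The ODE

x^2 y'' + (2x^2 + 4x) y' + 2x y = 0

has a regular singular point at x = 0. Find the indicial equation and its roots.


Divide by x^2 to reach normal form y'' + P_1(x) y' + P_2(x) y = 0 with P_1(x) = 2 + 4/x and P_2(x) = 2/x.
x = 0 is a singular point because the y'-coefficient 2 + 4/x has a pole at x = 0 and the y-coefficient 2/x has a pole at x = 0.
It is a regular singular point because x P_1(x) = p(x) = 2x + 4 and x^2 P_2(x) = q(x) = 2x are polynomials, hence analytic at x = 0.
p(0) = 4,  q(0) = 0.
Indicial equation: r(r-1) + p(0) r + q(0) = 0, i.e. r^2 + (p(0) - 1) r + q(0) = 0, i.e. r^2 + 3 r = 0.
Discriminant: (3)^2 - 4(0) = 9, so r = (-3 ± 3)/2.
Solving: r_1 = 0, r_2 = -3.

indicial: r^2 + 3 r = 0; roots r_1 = 0, r_2 = -3


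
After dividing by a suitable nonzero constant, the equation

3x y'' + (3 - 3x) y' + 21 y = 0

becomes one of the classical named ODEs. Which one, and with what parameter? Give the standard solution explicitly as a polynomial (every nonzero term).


All three coefficients share the factor 3; dividing through by 3 gives  x y'' + (1 - x) y' + 7 y = 0.
This matches the Laguerre equation x y'' + (1 - x) y' + n y = 0 with n = 7; the polynomial solution is L_7(x).
With y = sum_k a_k x^k, matching x^k gives (k+1)k a_{k+1} + (k+1) a_{k+1} - k a_k + n a_k = 0, i.e. (k+1)^2 a_{k+1} = (k - n) a_k = (k - 7) a_k. The right side vanishes at k = 7, so the series terminates at degree 7.
Standard normalization L_n(0) = 1 gives a_0 = 1. Work upward with a_{k+1} = (k - 7) a_k / (k+1)^2:
  a_1 = (0 - 7)(1) / 1^2 = -7/1 = -7
  a_2 = (1 - 7)(-7) / 2^2 = 42/4 = 21/2
  a_3 = (2 - 7)(21/2) / 3^2 = (-105/2)/9 = -35/6
  a_4 = (3 - 7)(-35/6) / 4^2 = (70/3)/16 = 35/24
  a_5 = (4 - 7)(35/24) / 5^2 = (-35/8)/25 = -7/40
  a_6 = (5 - 7)(-7/40) / 6^2 = (7/20)/36 = 7/720
  a_7 = (6 - 7)(7/720) / 7^2 = (-7/720)/49 = -1/5040
Hence L_7(x) = -x^7/5040 + 7 x^6/720 - 7 x^5/40 + 35 x^4/24 - 35 x^3/6 + 21 x^2/2 - 7 x + 1.

L_7(x); series = -x^7/5040 + 7 x^6/720 - 7 x^5/40 + 35 x^4/24 - 35 x^3/6 + 21 x^2/2 - 7 x + 1


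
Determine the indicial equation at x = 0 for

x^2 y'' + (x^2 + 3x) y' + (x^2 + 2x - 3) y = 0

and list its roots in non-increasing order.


Divide by x^2 to reach normal form y'' + P_1(x) y' + P_2(x) y = 0 with P_1(x) = 1 + 3/x and P_2(x) = 1 + 2/x - 3/x^2.
x = 0 is a singular point because the y'-coefficient 1 + 3/x has a pole at x = 0 and the y-coefficient 1 + 2/x - 3/x^2 has a pole at x = 0.
It is a regular singular point because x P_1(x) = p(x) = x + 3 and x^2 P_2(x) = q(x) = x^2 + 2x - 3 are polynomials, hence analytic at x = 0.
p(0) = 3,  q(0) = -3.
Indicial equation: r(r-1) + p(0) r + q(0) = 0, i.e. r^2 + (p(0) - 1) r + q(0) = 0, i.e. r^2 + 2 r - 3 = 0.
Discriminant: (2)^2 - 4(-3) = 16, so r = (-2 ± 4)/2.
Solving: r_1 = 1, r_2 = -3.

indicial: r^2 + 2 r - 3 = 0; roots r_1 = 1, r_2 = -3


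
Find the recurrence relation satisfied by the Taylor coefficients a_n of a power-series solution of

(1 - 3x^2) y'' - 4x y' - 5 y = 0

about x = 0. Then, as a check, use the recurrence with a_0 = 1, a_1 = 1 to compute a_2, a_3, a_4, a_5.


Substitute y = sum_n a_n x^n.
(1 - 3 x^2) y'' contributes (n+2)(n+1) a_{n+2} - 3 n(n-1) a_n at x^n.
-4 x y'(x) contributes -4 n a_n at x^n.
-5 y(x) contributes -5 a_n at x^n.
Matching x^n: (n+2)(n+1) a_{n+2} + (-3 n(n-1) - 4 n - 5) a_n = 0.
Thus a_{n+2} = (3 n(n-1) + 4 n + 5) / ((n+1)(n+2)) * a_n.

Check with a_0 = 1, a_1 = 1 (apply the recurrence for n = 0, 1, 2, 3): a_0 = 1, a_1 = 1, a_2 = 5/2, a_3 = 3/2, a_4 = 95/24, a_5 = 21/8.

a_(n+2) = (3 n(n-1) + 4 n + 5) / ((n+1)(n+2)) * a_n; check: a_0 = 1, a_1 = 1, a_2 = 5/2, a_3 = 3/2, a_4 = 95/24, a_5 = 21/8


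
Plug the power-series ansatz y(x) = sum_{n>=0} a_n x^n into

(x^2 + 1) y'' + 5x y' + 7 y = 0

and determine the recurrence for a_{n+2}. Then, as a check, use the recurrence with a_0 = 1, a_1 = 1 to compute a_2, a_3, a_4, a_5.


Substitute y = sum_n a_n x^n.
(1 + 1 x^2) y'' contributes (n+2)(n+1) a_{n+2} + n(n-1) a_n at x^n.
5 x y'(x) contributes 5 n a_n at x^n.
7 y(x) contributes 7 a_n at x^n.
Matching x^n: (n+2)(n+1) a_{n+2} + (n(n-1) + 5 n + 7) a_n = 0.
Thus a_{n+2} = (-n(n-1) - 5 n - 7) / ((n+1)(n+2)) * a_n.

Check with a_0 = 1, a_1 = 1 (apply the recurrence for n = 0, 1, 2, 3): a_0 = 1, a_1 = 1, a_2 = -7/2, a_3 = -2, a_4 = 133/24, a_5 = 14/5.

a_(n+2) = (-n(n-1) - 5 n - 7) / ((n+1)(n+2)) * a_n; check: a_0 = 1, a_1 = 1, a_2 = -7/2, a_3 = -2, a_4 = 133/24, a_5 = 14/5


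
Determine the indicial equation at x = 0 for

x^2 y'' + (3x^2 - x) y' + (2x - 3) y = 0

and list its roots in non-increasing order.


Divide by x^2 to reach normal form y'' + P_1(x) y' + P_2(x) y = 0 with P_1(x) = 3 - 1/x and P_2(x) = 2/x - 3/x^2.
x = 0 is a singular point because the y'-coefficient 3 - 1/x has a pole at x = 0 and the y-coefficient 2/x - 3/x^2 has a pole at x = 0.
It is a regular singular point because x P_1(x) = p(x) = 3x - 1 and x^2 P_2(x) = q(x) = 2x - 3 are polynomials, hence analytic at x = 0.
p(0) = -1,  q(0) = -3.
Indicial equation: r(r-1) + p(0) r + q(0) = 0, i.e. r^2 + (p(0) - 1) r + q(0) = 0, i.e. r^2 - 2 r - 3 = 0.
Discriminant: (-2)^2 - 4(-3) = 16, so r = (2 ± 4)/2.
Solving: r_1 = 3, r_2 = -1.

indicial: r^2 - 2 r - 3 = 0; roots r_1 = 3, r_2 = -1


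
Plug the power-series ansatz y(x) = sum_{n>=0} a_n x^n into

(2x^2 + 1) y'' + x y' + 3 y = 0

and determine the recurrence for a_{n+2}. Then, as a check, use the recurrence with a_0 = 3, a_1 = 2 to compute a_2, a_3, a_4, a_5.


Substitute y = sum_n a_n x^n.
(1 + 2 x^2) y'' contributes (n+2)(n+1) a_{n+2} + 2 n(n-1) a_n at x^n.
x y'(x) contributes n a_n at x^n.
3 y(x) contributes 3 a_n at x^n.
Matching x^n: (n+2)(n+1) a_{n+2} + (2 n(n-1) + n + 3) a_n = 0.
Thus a_{n+2} = (-2 n(n-1) - n - 3) / ((n+1)(n+2)) * a_n.

Check with a_0 = 3, a_1 = 2 (apply the recurrence for n = 0, 1, 2, 3): a_0 = 3, a_1 = 2, a_2 = -9/2, a_3 = -4/3, a_4 = 27/8, a_5 = 6/5.

a_(n+2) = (-2 n(n-1) - n - 3) / ((n+1)(n+2)) * a_n; check: a_0 = 3, a_1 = 2, a_2 = -9/2, a_3 = -4/3, a_4 = 27/8, a_5 = 6/5


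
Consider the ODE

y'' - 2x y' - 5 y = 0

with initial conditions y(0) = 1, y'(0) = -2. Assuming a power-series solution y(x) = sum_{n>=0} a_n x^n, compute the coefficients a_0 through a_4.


Ansatz: y(x) = sum_{n>=0} a_n x^n, so y'(x) = sum_{n>=1} n a_n x^(n-1) and y''(x) = sum_{n>=2} n(n-1) a_n x^(n-2).
Substitute into P(x) y'' + Q(x) y' + R(x) y = 0 with P(x) = 1, Q(x) = -2x, R(x) = -5, and match powers of x.
Initial conditions: a_0 = 1, a_1 = -2.
Setting the coefficient of each power of x to zero and solving order by order (substituting the coefficients already found):
  x^0: 2 a_2 - 5 a_0 = 0  ->  2 a_2 = 5 a_0 = 5  ->  a_2 = 5/2
  x^1: 6 a_3 - 7 a_1 = 0  ->  6 a_3 = 7 a_1 = -14  ->  a_3 = -7/3
  x^2: 12 a_4 - 9 a_2 = 0  ->  12 a_4 = 9 a_2 = 45/2  ->  a_4 = 15/8
Truncated series: y(x) = 1 - 2 x + (5/2) x^2 - (7/3) x^3 + (15/8) x^4 + O(x^5).

a_0 = 1; a_1 = -2; a_2 = 5/2; a_3 = -7/3; a_4 = 15/8


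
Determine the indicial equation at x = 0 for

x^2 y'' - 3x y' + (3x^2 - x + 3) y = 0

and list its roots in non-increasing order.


Divide by x^2 to reach normal form y'' + P_1(x) y' + P_2(x) y = 0 with P_1(x) = -3/x and P_2(x) = 3 - 1/x + 3/x^2.
x = 0 is a singular point because the y'-coefficient -3/x has a pole at x = 0 and the y-coefficient 3 - 1/x + 3/x^2 has a pole at x = 0.
It is a regular singular point because x P_1(x) = p(x) = -3 and x^2 P_2(x) = q(x) = 3x^2 - x + 3 are polynomials, hence analytic at x = 0.
p(0) = -3,  q(0) = 3.
Indicial equation: r(r-1) + p(0) r + q(0) = 0, i.e. r^2 + (p(0) - 1) r + q(0) = 0, i.e. r^2 - 4 r + 3 = 0.
Discriminant: (-4)^2 - 4(3) = 4, so r = (4 ± 2)/2.
Solving: r_1 = 3, r_2 = 1.

indicial: r^2 - 4 r + 3 = 0; roots r_1 = 3, r_2 = 1


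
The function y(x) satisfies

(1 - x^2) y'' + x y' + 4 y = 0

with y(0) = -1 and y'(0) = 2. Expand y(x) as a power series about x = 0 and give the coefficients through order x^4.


Ansatz: y(x) = sum_{n>=0} a_n x^n, so y'(x) = sum_{n>=1} n a_n x^(n-1) and y''(x) = sum_{n>=2} n(n-1) a_n x^(n-2).
Substitute into P(x) y'' + Q(x) y' + R(x) y = 0 with P(x) = 1 - x^2, Q(x) = x, R(x) = 4, and match powers of x.
Initial conditions: a_0 = -1, a_1 = 2.
Setting the coefficient of each power of x to zero and solving order by order (substituting the coefficients already found):
  x^0: 2 a_2 + 4 a_0 = 0  ->  2 a_2 = -4 a_0 = 4  ->  a_2 = 2
  x^1: 6 a_3 + 5 a_1 = 0  ->  6 a_3 = -5 a_1 = -10  ->  a_3 = -5/3
  x^2: 12 a_4 + 4 a_2 = 0  ->  12 a_4 = -4 a_2 = -8  ->  a_4 = -2/3
Truncated series: y(x) = -1 + 2 x + 2 x^2 - (5/3) x^3 - (2/3) x^4 + O(x^5).

a_0 = -1; a_1 = 2; a_2 = 2; a_3 = -5/3; a_4 = -2/3


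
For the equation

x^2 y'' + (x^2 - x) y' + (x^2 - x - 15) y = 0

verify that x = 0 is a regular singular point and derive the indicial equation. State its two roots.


Divide by x^2 to reach normal form y'' + P_1(x) y' + P_2(x) y = 0 with P_1(x) = 1 - 1/x and P_2(x) = 1 - 1/x - 15/x^2.
x = 0 is a singular point because the y'-coefficient 1 - 1/x has a pole at x = 0 and the y-coefficient 1 - 1/x - 15/x^2 has a pole at x = 0.
It is a regular singular point because x P_1(x) = p(x) = x - 1 and x^2 P_2(x) = q(x) = x^2 - x - 15 are polynomials, hence analytic at x = 0.
p(0) = -1,  q(0) = -15.
Indicial equation: r(r-1) + p(0) r + q(0) = 0, i.e. r^2 + (p(0) - 1) r + q(0) = 0, i.e. r^2 - 2 r - 15 = 0.
Discriminant: (-2)^2 - 4(-15) = 64, so r = (2 ± 8)/2.
Solving: r_1 = 5, r_2 = -3.

indicial: r^2 - 2 r - 15 = 0; roots r_1 = 5, r_2 = -3


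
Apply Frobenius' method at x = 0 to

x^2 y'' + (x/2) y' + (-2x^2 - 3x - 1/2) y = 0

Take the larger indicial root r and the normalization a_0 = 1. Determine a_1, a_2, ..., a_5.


Write in Frobenius form y'' + (p(x)/x) y' + (q(x)/x^2) y = 0:
  p(x) = 1/2,  q(x) = -2x^2 - 3x - 1/2.
Indicial equation: r(r-1) + (1/2) r + (-1/2) = 0 -> roots r_1 = 1, r_2 = -1/2.
Take r = r_1 = 1. Let y(x) = x^r sum_{n>=0} a_n x^n with a_0 = 1.
Substitute y = x^r sum a_n x^n and match x^{r+n}. The recurrence is
  D(n) a_n - 3 a_{n-1} - 2 a_{n-2} = 0,  where D(n) = (r+n)(r+n-1) + (1/2)(r+n) + (-1/2).
  a_n = [3 a_{n-1} + 2 a_{n-2}] / D(n).
Since the indicial polynomial factors as (r - r_1)(r - r_2), D(n) = (r_1 + n - r_1)(r_1 + n - r_2) = n(n + 3/2).
Evaluating step by step (a_0 = 1):
  n = 1: D(1) = 1(1 + 3/2) = 5/2; numerator = 3(1) = 3; a_1 = (3)/(5/2) = 6/5
  n = 2: D(2) = 2(2 + 3/2) = 7; numerator = 3(6/5) + 2(1) = 28/5; a_2 = (28/5)/(7) = 4/5
  n = 3: D(3) = 3(3 + 3/2) = 27/2; numerator = 3(4/5) + 2(6/5) = 24/5; a_3 = (24/5)/(27/2) = 16/45
  n = 4: D(4) = 4(4 + 3/2) = 22; numerator = 3(16/45) + 2(4/5) = 8/3; a_4 = (8/3)/(22) = 4/33
  n = 5: D(5) = 5(5 + 3/2) = 65/2; numerator = 3(4/33) + 2(16/45) = 532/495; a_5 = (532/495)/(65/2) = 1064/32175

r = 1; a_0 = 1; a_1 = 6/5; a_2 = 4/5; a_3 = 16/45; a_4 = 4/33; a_5 = 1064/32175


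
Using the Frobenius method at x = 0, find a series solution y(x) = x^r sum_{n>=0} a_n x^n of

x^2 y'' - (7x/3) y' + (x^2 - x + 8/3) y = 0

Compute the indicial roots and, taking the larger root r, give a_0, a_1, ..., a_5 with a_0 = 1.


Write in Frobenius form y'' + (p(x)/x) y' + (q(x)/x^2) y = 0:
  p(x) = -7/3,  q(x) = x^2 - x + 8/3.
Indicial equation: r(r-1) + (-7/3) r + (8/3) = 0 -> roots r_1 = 2, r_2 = 4/3.
Take r = r_1 = 2. Let y(x) = x^r sum_{n>=0} a_n x^n with a_0 = 1.
Substitute y = x^r sum a_n x^n and match x^{r+n}. The recurrence is
  D(n) a_n - 1 a_{n-1} + 1 a_{n-2} = 0,  where D(n) = (r+n)(r+n-1) + (-7/3)(r+n) + (8/3).
  a_n = [1 a_{n-1} - 1 a_{n-2}] / D(n).
Since the indicial polynomial factors as (r - r_1)(r - r_2), D(n) = (r_1 + n - r_1)(r_1 + n - r_2) = n(n + 2/3).
Evaluating step by step (a_0 = 1):
  n = 1: D(1) = 1(1 + 2/3) = 5/3; numerator = 1(1) = 1; a_1 = (1)/(5/3) = 3/5
  n = 2: D(2) = 2(2 + 2/3) = 16/3; numerator = 1(3/5) - 1(1) = -2/5; a_2 = (-2/5)/(16/3) = -3/40
  n = 3: D(3) = 3(3 + 2/3) = 11; numerator = 1(-3/40) - 1(3/5) = -27/40; a_3 = (-27/40)/(11) = -27/440
  n = 4: D(4) = 4(4 + 2/3) = 56/3; numerator = 1(-27/440) - 1(-3/40) = 3/220; a_4 = (3/220)/(56/3) = 9/12320
  n = 5: D(5) = 5(5 + 2/3) = 85/3; numerator = 1(9/12320) - 1(-27/440) = 153/2464; a_5 = (153/2464)/(85/3) = 27/12320

r = 2; a_0 = 1; a_1 = 3/5; a_2 = -3/40; a_3 = -27/440; a_4 = 9/12320; a_5 = 27/12320


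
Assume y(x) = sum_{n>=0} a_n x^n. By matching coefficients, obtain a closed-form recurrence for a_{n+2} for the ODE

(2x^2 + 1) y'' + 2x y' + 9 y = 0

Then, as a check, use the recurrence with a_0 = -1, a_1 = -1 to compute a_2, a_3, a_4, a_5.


Substitute y = sum_n a_n x^n.
(1 + 2 x^2) y'' contributes (n+2)(n+1) a_{n+2} + 2 n(n-1) a_n at x^n.
2 x y'(x) contributes 2 n a_n at x^n.
9 y(x) contributes 9 a_n at x^n.
Matching x^n: (n+2)(n+1) a_{n+2} + (2 n(n-1) + 2 n + 9) a_n = 0.
Thus a_{n+2} = (-2 n(n-1) - 2 n - 9) / ((n+1)(n+2)) * a_n.

Check with a_0 = -1, a_1 = -1 (apply the recurrence for n = 0, 1, 2, 3): a_0 = -1, a_1 = -1, a_2 = 9/2, a_3 = 11/6, a_4 = -51/8, a_5 = -99/40.

a_(n+2) = (-2 n(n-1) - 2 n - 9) / ((n+1)(n+2)) * a_n; check: a_0 = -1, a_1 = -1, a_2 = 9/2, a_3 = 11/6, a_4 = -51/8, a_5 = -99/40


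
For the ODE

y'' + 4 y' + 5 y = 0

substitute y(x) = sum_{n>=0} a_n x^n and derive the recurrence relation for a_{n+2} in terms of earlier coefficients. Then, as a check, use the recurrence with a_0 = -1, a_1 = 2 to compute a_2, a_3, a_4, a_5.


Substitute y = sum_n a_n x^n.
y''(x) has coefficient (n+2)(n+1) a_{n+2} at x^n;
4 y'(x) has coefficient 4 (n+1) a_{n+1} at x^n;
5 y(x) has coefficient 5 a_n at x^n.
Matching x^n: (n+2)(n+1) a_{n+2} + 4 (n+1) a_{n+1} + 5 a_n = 0.
Thus a_{n+2} = [-4 (n+1) a_{n+1} - 5 a_n] / ((n+1)(n+2)).

Check with a_0 = -1, a_1 = 2 (apply the recurrence for n = 0, 1, 2, 3): a_0 = -1, a_1 = 2, a_2 = -3/2, a_3 = 1/3, a_4 = 7/24, a_5 = -19/60.

a_(n+2) = [-4 (n+1) a_(n+1) - 5 a_n] / ((n+1)(n+2)); check: a_0 = -1, a_1 = 2, a_2 = -3/2, a_3 = 1/3, a_4 = 7/24, a_5 = -19/60


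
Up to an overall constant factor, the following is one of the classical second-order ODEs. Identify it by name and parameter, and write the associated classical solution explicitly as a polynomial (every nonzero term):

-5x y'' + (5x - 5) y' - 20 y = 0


All three coefficients share the factor -5; dividing through by -5 gives  x y'' + (1 - x) y' + 4 y = 0.
This matches the Laguerre equation x y'' + (1 - x) y' + n y = 0 with n = 4; the polynomial solution is L_4(x).
With y = sum_k a_k x^k, matching x^k gives (k+1)k a_{k+1} + (k+1) a_{k+1} - k a_k + n a_k = 0, i.e. (k+1)^2 a_{k+1} = (k - n) a_k = (k - 4) a_k. The right side vanishes at k = 4, so the series terminates at degree 4.
Standard normalization L_n(0) = 1 gives a_0 = 1. Work upward with a_{k+1} = (k - 4) a_k / (k+1)^2:
  a_1 = (0 - 4)(1) / 1^2 = -4/1 = -4
  a_2 = (1 - 4)(-4) / 2^2 = 12/4 = 3
  a_3 = (2 - 4)(3) / 3^2 = -6/9 = -2/3
  a_4 = (3 - 4)(-2/3) / 4^2 = (2/3)/16 = 1/24
Hence L_4(x) = x^4/24 - 2 x^3/3 + 3 x^2 - 4 x + 1.

L_4(x); series = x^4/24 - 2 x^3/3 + 3 x^2 - 4 x + 1


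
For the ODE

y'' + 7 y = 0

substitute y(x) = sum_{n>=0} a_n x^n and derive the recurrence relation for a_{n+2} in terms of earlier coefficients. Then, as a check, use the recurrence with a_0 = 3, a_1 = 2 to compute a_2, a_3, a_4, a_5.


Substitute y = sum_n a_n x^n into y'' + (const) y = 0.
y''(x) = sum_{n>=0} (n+2)(n+1) a_{n+2} x^n.
The ODE becomes sum_n [(n+2)(n+1) a_{n+2} + 7 a_n] x^n = 0.
Setting each coefficient to zero gives the recurrence:
  (n+2)(n+1) a_{n+2} + 7 a_n = 0,
  a_{n+2} = -7 / ((n+1)(n+2)) a_n.

Check with a_0 = 3, a_1 = 2 (apply the recurrence for n = 0, 1, 2, 3): a_0 = 3, a_1 = 2, a_2 = -21/2, a_3 = -7/3, a_4 = 49/8, a_5 = 49/60.

a_{n+2} = -7/((n+1)(n+2)) * a_n; check: a_0 = 3, a_1 = 2, a_2 = -21/2, a_3 = -7/3, a_4 = 49/8, a_5 = 49/60


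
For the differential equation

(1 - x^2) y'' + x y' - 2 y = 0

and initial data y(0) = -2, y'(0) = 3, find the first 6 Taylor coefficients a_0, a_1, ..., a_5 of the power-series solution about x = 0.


Ansatz: y(x) = sum_{n>=0} a_n x^n, so y'(x) = sum_{n>=1} n a_n x^(n-1) and y''(x) = sum_{n>=2} n(n-1) a_n x^(n-2).
Substitute into P(x) y'' + Q(x) y' + R(x) y = 0 with P(x) = 1 - x^2, Q(x) = x, R(x) = -2, and match powers of x.
Initial conditions: a_0 = -2, a_1 = 3.
Setting the coefficient of each power of x to zero and solving order by order (substituting the coefficients already found):
  x^0: 2 a_2 - 2 a_0 = 0  ->  2 a_2 = 2 a_0 = -4  ->  a_2 = -2
  x^1: 6 a_3 - a_1 = 0  ->  6 a_3 = a_1 = 3  ->  a_3 = 1/2
  x^2: 12 a_4 - 2 a_2 = 0  ->  12 a_4 = 2 a_2 = -4  ->  a_4 = -1/3
  x^3: 20 a_5 - 5 a_3 = 0  ->  20 a_5 = 5 a_3 = 5/2  ->  a_5 = 1/8
Truncated series: y(x) = -2 + 3 x - 2 x^2 + (1/2) x^3 - (1/3) x^4 + (1/8) x^5 + O(x^6).

a_0 = -2; a_1 = 3; a_2 = -2; a_3 = 1/2; a_4 = -1/3; a_5 = 1/8


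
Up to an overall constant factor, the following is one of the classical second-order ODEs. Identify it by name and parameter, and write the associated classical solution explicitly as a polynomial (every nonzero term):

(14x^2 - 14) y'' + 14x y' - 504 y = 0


All three coefficients share the factor -14; dividing through by -14 gives  (1 - x^2) y'' - x y' + 36 y = 0.
This matches the Chebyshev equation (1 - x^2) y'' - x y' + n^2 y = 0 (note the -x y' term, not -2x y') with n^2 = 36, so n = 6; the polynomial solution is T_6(x).
With y = sum_k a_k x^k, matching x^k gives (k+2)(k+1) a_{k+2} = (k^2 - n^2) a_k = (k - 6)(k + 6) a_k. The right side vanishes at k = 6, so the series with the parity of 6 terminates at degree 6.
Standard normalization: leading coefficient of T_n is 2^(n-1), so a_6 = 2^5 = 32. Work downward with a_k = (k+1)(k+2) a_{k+2} / ((k - 6)(k + 6)):
  a_4 = (5)(6)(32) / ((4 - 6)(4 + 6)) = 960/(-20) = -48
  a_2 = (3)(4)(-48) / ((2 - 6)(2 + 6)) = -576/(-32) = 18
  a_0 = (1)(2)(18) / ((0 - 6)(0 + 6)) = 36/(-36) = -1
Hence T_6(x) = 32 x^6 - 48 x^4 + 18 x^2 - 1.

T_6(x); series = 32 x^6 - 48 x^4 + 18 x^2 - 1


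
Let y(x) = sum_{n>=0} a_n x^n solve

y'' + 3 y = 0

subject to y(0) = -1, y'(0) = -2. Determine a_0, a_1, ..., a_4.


Ansatz: y(x) = sum_{n>=0} a_n x^n, so y'(x) = sum_{n>=1} n a_n x^(n-1) and y''(x) = sum_{n>=2} n(n-1) a_n x^(n-2).
Substitute into P(x) y'' + Q(x) y' + R(x) y = 0 with P(x) = 1, Q(x) = 0, R(x) = 3, and match powers of x.
Initial conditions: a_0 = -1, a_1 = -2.
Setting the coefficient of each power of x to zero and solving order by order (substituting the coefficients already found):
  x^0: 2 a_2 + 3 a_0 = 0  ->  2 a_2 = -3 a_0 = 3  ->  a_2 = 3/2
  x^1: 6 a_3 + 3 a_1 = 0  ->  6 a_3 = -3 a_1 = 6  ->  a_3 = 1
  x^2: 12 a_4 + 3 a_2 = 0  ->  12 a_4 = -3 a_2 = -9/2  ->  a_4 = -3/8
Truncated series: y(x) = -1 - 2 x + (3/2) x^2 + x^3 - (3/8) x^4 + O(x^5).

a_0 = -1; a_1 = -2; a_2 = 3/2; a_3 = 1; a_4 = -3/8


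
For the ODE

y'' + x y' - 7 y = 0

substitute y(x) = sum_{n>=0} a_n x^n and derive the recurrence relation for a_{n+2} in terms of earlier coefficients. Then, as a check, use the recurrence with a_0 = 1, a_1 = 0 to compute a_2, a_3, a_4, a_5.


Substitute y = sum_n a_n x^n.
y''(x) has coefficient (n+2)(n+1) a_{n+2} at x^n;
x y'(x) has coefficient n a_n at x^n (shift);
-7 y(x) has coefficient -7 a_n at x^n.
Matching x^n: (n+2)(n+1) a_{n+2} + (n - 7) a_n = 0.
Thus a_{n+2} = (-n + 7) / ((n+1)(n+2)) * a_n.

Check with a_0 = 1, a_1 = 0 (apply the recurrence for n = 0, 1, 2, 3): a_0 = 1, a_1 = 0, a_2 = 7/2, a_3 = 0, a_4 = 35/24, a_5 = 0.

a_(n+2) = (-n + 7) / ((n+1)(n+2)) * a_n; check: a_0 = 1, a_1 = 0, a_2 = 7/2, a_3 = 0, a_4 = 35/24, a_5 = 0


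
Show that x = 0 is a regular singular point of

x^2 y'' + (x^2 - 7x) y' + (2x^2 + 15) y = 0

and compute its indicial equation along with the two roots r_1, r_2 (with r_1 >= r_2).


Divide by x^2 to reach normal form y'' + P_1(x) y' + P_2(x) y = 0 with P_1(x) = 1 - 7/x and P_2(x) = 2 + 15/x^2.
x = 0 is a singular point because the y'-coefficient 1 - 7/x has a pole at x = 0 and the y-coefficient 2 + 15/x^2 has a pole at x = 0.
It is a regular singular point because x P_1(x) = p(x) = x - 7 and x^2 P_2(x) = q(x) = 2x^2 + 15 are polynomials, hence analytic at x = 0.
p(0) = -7,  q(0) = 15.
Indicial equation: r(r-1) + p(0) r + q(0) = 0, i.e. r^2 + (p(0) - 1) r + q(0) = 0, i.e. r^2 - 8 r + 15 = 0.
Discriminant: (-8)^2 - 4(15) = 4, so r = (8 ± 2)/2.
Solving: r_1 = 5, r_2 = 3.

indicial: r^2 - 8 r + 15 = 0; roots r_1 = 5, r_2 = 3
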